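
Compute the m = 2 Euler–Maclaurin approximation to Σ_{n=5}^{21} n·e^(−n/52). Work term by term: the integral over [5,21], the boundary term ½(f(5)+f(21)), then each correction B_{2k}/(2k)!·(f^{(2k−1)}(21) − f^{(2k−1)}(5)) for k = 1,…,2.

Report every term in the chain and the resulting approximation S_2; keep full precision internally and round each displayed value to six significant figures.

Integral: ∫_5^21 x·e^(−x/52) dx = 157.506.
½[f(5) + f(21)] = ½[4.54162 + 14.0227] = 9.28215.
Running total after boundary: 166.788.
Correction k=1: B_{2}/2! · (f^{(1)}(21) − f^{(1)}(5)) = 1/12 · (0.398080 − 0.820985) = -0.0352421.
After k=1: 166.753.
Correction k=2: B_{4}/4! · (f^{(3)}(21) − f^{(3)}(5)) = −1/720 · (0.000641114 − 0.000975456) = 4.64364e-07.

S_2 ≈ 166.753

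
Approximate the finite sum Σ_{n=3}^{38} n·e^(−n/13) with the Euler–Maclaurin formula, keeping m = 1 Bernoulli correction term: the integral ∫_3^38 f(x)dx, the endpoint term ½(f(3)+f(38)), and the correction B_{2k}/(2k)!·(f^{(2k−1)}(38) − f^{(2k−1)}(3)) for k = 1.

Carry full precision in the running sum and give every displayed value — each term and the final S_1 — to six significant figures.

S_1 ≈ 131.641

Integral: ∫_3^38 x·e^(−x/13) dx = 129.488.
½[f(3) + f(38)] = ½[2.38177 + 2.04318] = 2.21248.
Integral + boundary = 131.700.
k=1: B_{2}/(2)! × [f^{(1)}(38) − f^{(1)}(3)] = 1/12 × (-0.103400 − 0.610710) = -0.0595091.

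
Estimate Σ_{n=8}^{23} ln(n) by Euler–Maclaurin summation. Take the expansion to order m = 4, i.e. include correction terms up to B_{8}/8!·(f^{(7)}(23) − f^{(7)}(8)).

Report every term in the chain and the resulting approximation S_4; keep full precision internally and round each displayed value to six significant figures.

∫_8^23 ln(x) dx evaluates to 40.4808.
Endpoint term: (f(8) + f(23))/2 = (2.07944 + 3.13549)/2 = 2.60747.
Running total after boundary: 43.0883.
Correction k=1: B_{2}/2! · (f^{(1)}(23) − f^{(1)}(8)) = 1/12 · (0.0434783 − 0.125000) = -0.00679348.
After k=1: 43.0815.
Correction k=2: B_{4}/4! · (f^{(3)}(23) − f^{(3)}(8)) = −1/720 · (0.000164379 − 0.00390625) = 5.19704e-06.
After k=2: 43.0815.
Correction k=3: B_{6}/6! · (f^{(5)}(23) − f^{(5)}(8)) = 1/30240 · (3.72883e-06 − 0.000732422) = -2.40970e-08.
After k=3: 43.0815.
Correction k=4: B_{8}/8! · (f^{(7)}(23) − f^{(7)}(8)) = −1/1209600 · (2.11465e-07 − 0.000343323) = 2.83657e-10.

S_4 ≈ 43.0815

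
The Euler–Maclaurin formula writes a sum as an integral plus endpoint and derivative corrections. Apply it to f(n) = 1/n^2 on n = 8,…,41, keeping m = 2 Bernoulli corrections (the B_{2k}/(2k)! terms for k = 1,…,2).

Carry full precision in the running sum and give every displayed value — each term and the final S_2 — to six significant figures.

Integral: ∫_8^41 1/x^2 dx = 0.100610.
Endpoint term: (f(8) + f(41))/2 = (0.0156250 + 0.000594884)/2 = 0.00810994.
So far: 0.108720.
k=1: B_{2}/(2)! × [f^{(1)}(41) − f^{(1)}(8)] = 1/12 × (-2.90187e-05 − (-0.00390625)) = 0.000323103.
After k=1: 0.109043.
k=2: B_{4}/(4)! × [f^{(3)}(41) − f^{(3)}(8)] = −1/720 × (-2.07153e-07 − (-0.000732422)) = -1.01696e-06.

S_2 ≈ 0.109042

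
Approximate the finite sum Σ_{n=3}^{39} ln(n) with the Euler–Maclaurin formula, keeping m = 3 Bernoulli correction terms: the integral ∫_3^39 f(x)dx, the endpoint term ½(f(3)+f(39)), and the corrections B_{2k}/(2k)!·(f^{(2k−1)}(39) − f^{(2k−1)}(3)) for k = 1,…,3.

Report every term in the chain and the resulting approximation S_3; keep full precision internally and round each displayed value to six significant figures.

The integral term ∫_3^39 ln(x) dx = 103.583.
Endpoint term: (f(3) + f(39))/2 = (1.09861 + 3.66356)/2 = 2.38109.
So far: 105.964.
Order-1 term: 1/12 · (0.0256410 − 0.333333) = -0.0256410.
After k=1: 105.939.
Order-2 term: −1/720 · (3.37160e-05 − 0.0740741) = 0.000102834.
After k=2: 105.939.
Order-3 term: 1/30240 · (2.66004e-07 − 0.0987654) = -3.26604e-06.

S_3 ≈ 105.939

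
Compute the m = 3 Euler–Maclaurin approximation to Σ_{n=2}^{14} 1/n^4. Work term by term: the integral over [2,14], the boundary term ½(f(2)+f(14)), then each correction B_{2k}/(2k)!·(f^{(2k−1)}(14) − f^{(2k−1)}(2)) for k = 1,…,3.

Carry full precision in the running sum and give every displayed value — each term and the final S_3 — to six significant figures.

∫_2^14 1/x^4 dx evaluates to 0.0415452.
½[f(2) + f(14)] = ½[0.0625000 + 2.60308e-05] = 0.0312630.
So far: 0.0728082.
k=1: B_{2}/(2)! × [f^{(1)}(14) − f^{(1)}(2)] = 1/12 × (-7.43738e-06 − (-0.125000)) = 0.0104160.
Partial sum through k=1: 0.0832243.
k=2: B_{4}/(4)! × [f^{(3)}(14) − f^{(3)}(2)] = −1/720 × (-1.13837e-06 − (-0.937500)) = -0.00130208.
Partial sum through k=2: 0.0819222.
k=3: B_{6}/(6)! × [f^{(5)}(14) − f^{(5)}(2)] = 1/30240 × (-3.25250e-07 − (-13.1250)) = 0.000434028.

S_3 ≈ 0.0823562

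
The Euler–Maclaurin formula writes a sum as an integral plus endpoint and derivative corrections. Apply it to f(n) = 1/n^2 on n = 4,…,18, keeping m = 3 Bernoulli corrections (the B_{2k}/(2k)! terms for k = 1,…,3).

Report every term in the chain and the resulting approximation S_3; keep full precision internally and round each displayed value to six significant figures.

S_3 ≈ 0.229782

The integral term ∫_4^18 1/x^2 dx = 0.194444.
½[f(4) + f(18)] = ½[0.0625000 + 0.00308642] = 0.0327932.
So far: 0.227238.
Order-1 term: 1/12 · (-0.000342936 − (-0.0312500)) = 0.00257559.
After k=1: 0.229813.
Order-2 term: −1/720 · (-1.27013e-05 − (-0.0234375)) = -3.25344e-05.
After k=2: 0.229781.
Order-3 term: 1/30240 · (-1.17605e-06 − (-0.0439453)) = 1.45318e-06.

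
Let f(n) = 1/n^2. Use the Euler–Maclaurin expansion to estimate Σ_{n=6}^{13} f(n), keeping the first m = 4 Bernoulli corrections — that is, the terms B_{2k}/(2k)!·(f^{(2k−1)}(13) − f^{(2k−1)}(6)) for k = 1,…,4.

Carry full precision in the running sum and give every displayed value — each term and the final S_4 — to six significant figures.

S_4 ≈ 0.107283

∫_6^13 1/x^2 dx evaluates to 0.0897436.
Endpoint term: (f(6) + f(13))/2 = (0.0277778 + 0.00591716)/2 = 0.0168475.
Running total after boundary: 0.106591.
Correction k=1: B_{2}/2! · (f^{(1)}(13) − f^{(1)}(6)) = 1/12 · (-0.000910332 − (-0.00925926)) = 0.000695744.
Running total after k=1: 0.107287.
Correction k=2: B_{4}/4! · (f^{(3)}(13) − f^{(3)}(6)) = −1/720 · (-6.46390e-05 − (-0.00308642)) = -4.19692e-06.
Running total after k=2: 0.107283.
Correction k=3: B_{6}/6! · (f^{(5)}(13) − f^{(5)}(6)) = 1/30240 · (-1.14744e-05 − (-0.00257202)) = 8.46740e-08.
Running total after k=3: 0.107283.
Correction k=4: B_{8}/8! · (f^{(7)}(13) − f^{(7)}(6)) = −1/1209600 · (-3.80216e-06 − (-0.00400091)) = -3.30449e-09.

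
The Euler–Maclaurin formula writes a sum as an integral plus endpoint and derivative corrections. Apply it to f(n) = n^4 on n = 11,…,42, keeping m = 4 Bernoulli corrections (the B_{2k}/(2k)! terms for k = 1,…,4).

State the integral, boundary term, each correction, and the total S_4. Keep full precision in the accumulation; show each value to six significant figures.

∫_11^42 x^4 dx evaluates to 2.61060e+07.
Endpoint term: (f(11) + f(42))/2 = (14641.0 + 3.11170e+06)/2 = 1.56317e+06.
Integral + boundary = 2.76692e+07.
Correction k=1: B_{2}/2! · (f^{(1)}(42) − f^{(1)}(11)) = 1/12 · (296352 − 5324.00) = 24252.3.
Partial sum through k=1: 2.76935e+07.
Correction k=2: B_{4}/4! · (f^{(3)}(42) − f^{(3)}(11)) = −1/720 · (1008.00 − 264.000) = -1.03333.
Partial sum through k=2: 2.76935e+07.
Correction k=3: B_{6}/6! · (f^{(5)}(42) − f^{(5)}(11)) = 1/30240 · (0.00000 − 0.00000) = 0.00000.
Partial sum through k=3: 2.76935e+07.
Correction k=4: B_{8}/8! · (f^{(7)}(42) − f^{(7)}(11)) = −1/1209600 · (0.00000 − 0.00000) = 0.00000.

S_4 ≈ 2.76935e+07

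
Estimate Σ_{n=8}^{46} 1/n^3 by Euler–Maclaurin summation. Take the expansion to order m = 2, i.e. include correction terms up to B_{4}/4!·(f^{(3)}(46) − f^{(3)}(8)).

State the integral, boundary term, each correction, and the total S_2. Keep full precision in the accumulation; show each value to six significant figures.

∫_8^46 1/x^3 dx evaluates to 0.00757621.
½[f(8) + f(46)] = ½[0.00195312 + 1.02737e-05] = 0.000981699.
So far: 0.00855790.
Order-1 term: 1/12 · (-6.70023e-07 − (-0.000732422)) = 6.09793e-05.
Running total after k=1: 0.00861888.
Order-2 term: −1/720 · (-6.33292e-09 − (-0.000228882)) = -3.17883e-07.

S_2 ≈ 0.00861857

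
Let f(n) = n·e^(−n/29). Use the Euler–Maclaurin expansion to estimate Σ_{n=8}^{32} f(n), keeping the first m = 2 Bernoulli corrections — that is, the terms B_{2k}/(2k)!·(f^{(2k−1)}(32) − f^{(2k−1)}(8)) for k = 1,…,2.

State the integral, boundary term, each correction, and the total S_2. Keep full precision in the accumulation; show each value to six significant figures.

∫_8^32 x·e^(−x/29) dx evaluates to 227.497.
Boundary: ½(f(8) + f(32)) = ½(6.07134 + 10.6152) = 8.34327.
Integral + boundary = 235.840.
k=1: B_{2}/(2)! × [f^{(1)}(32) − f^{(1)}(8)] = 1/12 × (-0.0343164 − 0.549561) = -0.0486565.
Running total after k=1: 235.791.
k=2: B_{4}/(4)! × [f^{(3)}(32) − f^{(3)}(8)] = −1/720 × (0.000748079 − 0.00245826) = 2.37525e-06.

S_2 ≈ 235.791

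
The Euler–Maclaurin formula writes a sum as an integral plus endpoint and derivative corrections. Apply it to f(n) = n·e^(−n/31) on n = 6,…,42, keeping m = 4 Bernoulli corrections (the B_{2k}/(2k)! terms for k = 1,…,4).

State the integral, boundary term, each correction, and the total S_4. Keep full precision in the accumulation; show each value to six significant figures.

S_4 ≈ 369.160

Integral: ∫_6^42 x·e^(−x/31) dx = 361.333.
Boundary: ½(f(6) + f(42)) = ½(4.94418 + 10.8355) = 7.88986.
So far: 369.223.
Order-1 term: 1/12 · (-0.0915444 − 0.664540) = -0.0630071.
Running total after k=1: 369.160.
Order-2 term: −1/720 · (0.000441658 − 0.00240645) = 2.72888e-06.
Running total after k=2: 369.160.
Order-3 term: 1/30240 · (1.01829e-06 − 4.28865e-06) = -1.08147e-10.
Running total after k=3: 369.160.
Order-4 term: −1/1209600 · (1.64099e-09 − 6.31966e-09) = 3.86794e-15.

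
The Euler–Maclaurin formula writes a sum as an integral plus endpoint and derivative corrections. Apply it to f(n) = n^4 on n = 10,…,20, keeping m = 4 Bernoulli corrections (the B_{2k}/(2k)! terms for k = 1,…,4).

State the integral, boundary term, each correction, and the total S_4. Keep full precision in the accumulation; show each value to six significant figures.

The integral term ∫_10^20 x^4 dx = 620000.
Boundary: ½(f(10) + f(20)) = ½(10000.0 + 160000) = 85000.0.
So far: 705000.
Order-1 term: 1/12 · (32000.0 − 4000.00) = 2333.33.
Partial sum through k=1: 707333.
Order-2 term: −1/720 · (480.000 − 240.000) = -0.333333.
Partial sum through k=2: 707333.
Order-3 term: 1/30240 · (0.00000 − 0.00000) = 0.00000.
Partial sum through k=3: 707333.
Order-4 term: −1/1209600 · (0.00000 − 0.00000) = 0.00000.

S_4 ≈ 707333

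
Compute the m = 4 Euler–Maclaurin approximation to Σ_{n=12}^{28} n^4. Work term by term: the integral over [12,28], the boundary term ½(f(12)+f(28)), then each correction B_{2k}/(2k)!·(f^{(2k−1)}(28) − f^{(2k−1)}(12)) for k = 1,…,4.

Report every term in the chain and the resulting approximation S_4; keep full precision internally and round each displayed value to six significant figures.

The integral term ∫_12^28 x^4 dx = 3.39231e+06.
Boundary: ½(f(12) + f(28)) = ½(20736.0 + 614656) = 317696.
So far: 3.71000e+06.
k=1: B_{2}/(2)! × [f^{(1)}(28) − f^{(1)}(12)] = 1/12 × (87808.0 − 6912.00) = 6741.33.
After k=1: 3.71674e+06.
k=2: B_{4}/(4)! × [f^{(3)}(28) − f^{(3)}(12)] = −1/720 × (672.000 − 288.000) = -0.533333.
After k=2: 3.71674e+06.
k=3: B_{6}/(6)! × [f^{(5)}(28) − f^{(5)}(12)] = 1/30240 × (0.00000 − 0.00000) = 0.00000.
After k=3: 3.71674e+06.
k=4: B_{8}/(8)! × [f^{(7)}(28) − f^{(7)}(12)] = −1/1209600 × (0.00000 − 0.00000) = 0.00000.

S_4 ≈ 3.71674e+06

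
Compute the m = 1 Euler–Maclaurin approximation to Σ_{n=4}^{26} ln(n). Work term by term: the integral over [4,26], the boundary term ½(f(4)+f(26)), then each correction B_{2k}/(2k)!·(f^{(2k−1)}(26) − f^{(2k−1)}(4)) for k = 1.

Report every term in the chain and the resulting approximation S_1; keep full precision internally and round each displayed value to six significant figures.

Integral: ∫_4^26 ln(x) dx = 57.1653.
Endpoint term: (f(4) + f(26))/2 = (1.38629 + 3.25810)/2 = 2.32220.
Running total after boundary: 59.4875.
Correction k=1: B_{2}/2! · (f^{(1)}(26) − f^{(1)}(4)) = 1/12 · (0.0384615 − 0.250000) = -0.0176282.

S_1 ≈ 59.4699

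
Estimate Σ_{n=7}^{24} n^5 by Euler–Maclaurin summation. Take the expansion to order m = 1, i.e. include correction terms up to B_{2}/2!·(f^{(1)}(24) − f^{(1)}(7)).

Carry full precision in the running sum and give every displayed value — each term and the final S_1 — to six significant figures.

Integral: ∫_7^24 x^5 dx = 3.18309e+07.
½[f(7) + f(24)] = ½[16807.0 + 7.96262e+06] = 3.98972e+06.
Integral + boundary = 3.58206e+07.
k=1: B_{2}/(2)! × [f^{(1)}(24) − f^{(1)}(7)] = 1/12 × (1.65888e+06 − 12005.0) = 137240.

S_1 ≈ 3.59578e+07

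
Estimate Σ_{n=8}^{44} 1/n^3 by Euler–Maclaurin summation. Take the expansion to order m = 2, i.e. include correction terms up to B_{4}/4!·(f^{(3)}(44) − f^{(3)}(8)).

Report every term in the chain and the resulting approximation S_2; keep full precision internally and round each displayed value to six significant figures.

S_2 ≈ 0.00859732

∫_8^44 1/x^3 dx evaluates to 0.00755424.
½[f(8) + f(44)] = ½[0.00195312 + 1.17393e-05] = 0.000982432.
Running total after boundary: 0.00853667.
Order-1 term: 1/12 · (-8.00406e-07 − (-0.000732422)) = 6.09685e-05.
Partial sum through k=1: 0.00859764.
Order-2 term: −1/720 · (-8.26866e-09 − (-0.000228882)) = -3.17880e-07.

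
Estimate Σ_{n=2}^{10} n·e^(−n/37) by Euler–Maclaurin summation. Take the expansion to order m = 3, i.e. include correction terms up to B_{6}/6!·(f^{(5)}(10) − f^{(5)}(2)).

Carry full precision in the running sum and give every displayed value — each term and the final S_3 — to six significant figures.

S_3 ≈ 44.6474

∫_2^10 x·e^(−x/37) dx evaluates to 39.9124.
Endpoint term: (f(2) + f(10))/2 = (1.89476 + 7.63173)/2 = 4.76325.
So far: 44.6757.
Order-1 term: 1/12 · (0.556910 − 0.896171) = -0.0282717.
Partial sum through k=1: 44.6474.
Order-2 term: −1/720 · (0.00152174 − 0.00203867) = 7.17957e-07.
Partial sum through k=2: 44.6474.
Order-3 term: 1/30240 · (1.92598e-06 − 2.50016e-06) = -1.89872e-11.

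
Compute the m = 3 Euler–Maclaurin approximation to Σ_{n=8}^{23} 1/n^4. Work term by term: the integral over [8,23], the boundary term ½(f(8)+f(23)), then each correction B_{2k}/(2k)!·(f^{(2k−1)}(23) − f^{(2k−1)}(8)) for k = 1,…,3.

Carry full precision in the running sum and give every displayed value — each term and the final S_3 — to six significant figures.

Integral: ∫_8^23 1/x^4 dx = 0.000623645.
Endpoint term: (f(8) + f(23))/2 = (0.000244141 + 3.57346e-06)/2 = 0.000123857.
Integral + boundary = 0.000747502.
Correction k=1: B_{2}/2! · (f^{(1)}(23) − f^{(1)}(8)) = 1/12 · (-6.21471e-07 − (-0.000122070)) = 1.01207e-05.
Running total after k=1: 0.000757623.
Correction k=2: B_{4}/4! · (f^{(3)}(23) − f^{(3)}(8)) = −1/720 · (-3.52441e-08 − (-5.72205e-05)) = -7.94239e-08.
Running total after k=2: 0.000757544.
Correction k=3: B_{6}/6! · (f^{(5)}(23) − f^{(5)}(8)) = 1/30240 · (-3.73094e-09 − (-5.00679e-05)) = 1.65556e-09.

S_3 ≈ 0.000757545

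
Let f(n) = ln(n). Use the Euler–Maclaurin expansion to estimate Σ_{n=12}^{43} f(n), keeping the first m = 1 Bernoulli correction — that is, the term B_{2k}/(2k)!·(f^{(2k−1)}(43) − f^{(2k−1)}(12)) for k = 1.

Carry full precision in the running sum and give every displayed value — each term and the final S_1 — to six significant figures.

S_1 ≈ 104.031

Integral: ∫_12^43 ln(x) dx = 100.913.
½[f(12) + f(43)] = ½[2.48491 + 3.76120] = 3.12305.
Integral + boundary = 104.036.
Order-1 term: 1/12 · (0.0232558 − 0.0833333) = -0.00500646.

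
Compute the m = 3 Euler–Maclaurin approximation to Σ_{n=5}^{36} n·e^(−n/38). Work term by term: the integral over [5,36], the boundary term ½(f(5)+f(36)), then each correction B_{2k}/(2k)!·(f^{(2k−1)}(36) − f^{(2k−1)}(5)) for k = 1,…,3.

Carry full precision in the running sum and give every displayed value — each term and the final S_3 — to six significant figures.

S_3 ≈ 351.273

Integral: ∫_5^36 x·e^(−x/38) dx = 342.163.
½[f(5) + f(36)] = ½[4.38355 + 13.9594] = 9.17146.
Integral + boundary = 351.334.
k=1: B_{2}/(2)! × [f^{(1)}(36) − f^{(1)}(5)] = 1/12 × (0.0204084 − 0.761353) = -0.0617454.
Running total after k=1: 351.273.
k=2: B_{4}/(4)! × [f^{(3)}(36) − f^{(3)}(5)] = −1/720 × (0.000551197 − 0.00174153) = 1.65324e-06.
Running total after k=2: 351.273.
k=3: B_{6}/(6)! × [f^{(5)}(36) − f^{(5)}(5)] = 1/30240 × (7.53643e-07 − 2.04696e-06) = -4.27685e-11.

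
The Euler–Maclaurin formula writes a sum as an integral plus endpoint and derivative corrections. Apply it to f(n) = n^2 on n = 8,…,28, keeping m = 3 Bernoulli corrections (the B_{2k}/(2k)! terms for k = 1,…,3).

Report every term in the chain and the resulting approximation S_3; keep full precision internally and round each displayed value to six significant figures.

Integral: ∫_8^28 x^2 dx = 7146.67.
Endpoint term: (f(8) + f(28))/2 = (64.0000 + 784.000)/2 = 424.000.
Running total after boundary: 7570.67.
Order-1 term: 1/12 · (56.0000 − 16.0000) = 3.33333.
Running total after k=1: 7574.00.
Order-2 term: −1/720 · (0.00000 − 0.00000) = 0.00000.
Running total after k=2: 7574.00.
Order-3 term: 1/30240 · (0.00000 − 0.00000) = 0.00000.

S_3 ≈ 7574.00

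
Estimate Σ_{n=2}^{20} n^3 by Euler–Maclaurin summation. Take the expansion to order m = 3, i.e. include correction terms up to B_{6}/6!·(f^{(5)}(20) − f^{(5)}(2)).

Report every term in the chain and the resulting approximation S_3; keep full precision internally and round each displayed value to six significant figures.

The integral term ∫_2^20 x^3 dx = 39996.0.
½[f(2) + f(20)] = ½[8.00000 + 8000.00] = 4004.00.
Running total after boundary: 44000.0.
Order-1 term: 1/12 · (1200.00 − 12.0000) = 99.0000.
Partial sum through k=1: 44099.0.
Order-2 term: −1/720 · (6.00000 − 6.00000) = 0.00000.
Partial sum through k=2: 44099.0.
Order-3 term: 1/30240 · (0.00000 − 0.00000) = 0.00000.

S_3 ≈ 44099.0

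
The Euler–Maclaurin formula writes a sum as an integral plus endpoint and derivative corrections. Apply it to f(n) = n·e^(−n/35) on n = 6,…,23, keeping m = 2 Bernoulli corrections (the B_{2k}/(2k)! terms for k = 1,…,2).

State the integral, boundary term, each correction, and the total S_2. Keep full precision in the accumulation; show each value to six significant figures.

Integral: ∫_6^23 x·e^(−x/35) dx = 156.721.
Endpoint term: (f(6) + f(23))/2 = (5.05476 + 11.9216)/2 = 8.48818.
Integral + boundary = 165.209.
k=1: B_{2}/(2)! × [f^{(1)}(23) − f^{(1)}(6)] = 1/12 × (0.177713 − 0.698039) = -0.0433605.
Running total after k=1: 165.165.
k=2: B_{4}/(4)! × [f^{(3)}(23) − f^{(3)}(6)] = −1/720 × (0.000991325 − 0.00194527) = 1.32493e-06.

S_2 ≈ 165.165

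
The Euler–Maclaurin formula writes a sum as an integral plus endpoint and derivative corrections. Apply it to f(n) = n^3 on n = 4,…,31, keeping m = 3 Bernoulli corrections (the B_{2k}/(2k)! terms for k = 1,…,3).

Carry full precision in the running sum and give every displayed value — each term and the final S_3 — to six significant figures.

S_3 ≈ 245980

Integral: ∫_4^31 x^3 dx = 230816.
½[f(4) + f(31)] = ½[64.0000 + 29791.0] = 14927.5.
So far: 245744.
k=1: B_{2}/(2)! × [f^{(1)}(31) − f^{(1)}(4)] = 1/12 × (2883.00 − 48.0000) = 236.250.
After k=1: 245980.
k=2: B_{4}/(4)! × [f^{(3)}(31) − f^{(3)}(4)] = −1/720 × (6.00000 − 6.00000) = 0.00000.
After k=2: 245980.
k=3: B_{6}/(6)! × [f^{(5)}(31) − f^{(5)}(4)] = 1/30240 × (0.00000 − 0.00000) = 0.00000.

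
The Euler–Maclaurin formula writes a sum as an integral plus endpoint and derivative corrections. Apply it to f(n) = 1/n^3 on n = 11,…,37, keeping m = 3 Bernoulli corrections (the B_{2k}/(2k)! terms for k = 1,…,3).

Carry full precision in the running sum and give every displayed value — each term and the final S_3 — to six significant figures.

Integral: ∫_11^37 1/x^3 dx = 0.00376700.
Endpoint term: (f(11) + f(37))/2 = (0.000751315 + 1.97422e-05)/2 = 0.000385528.
So far: 0.00415253.
Correction k=1: B_{2}/2! · (f^{(1)}(37) − f^{(1)}(11)) = 1/12 · (-1.60072e-06 − (-0.000204904)) = 1.69419e-05.
Partial sum through k=1: 0.00416947.
Correction k=2: B_{4}/4! · (f^{(3)}(37) − f^{(3)}(11)) = −1/720 · (-2.33852e-08 − (-3.38684e-05)) = -4.70070e-08.
Partial sum through k=2: 0.00416942.
Correction k=3: B_{6}/6! · (f^{(5)}(37) − f^{(5)}(11)) = 1/30240 · (-7.17442e-10 − (-1.17560e-05)) = 3.88732e-10.

S_3 ≈ 0.00416943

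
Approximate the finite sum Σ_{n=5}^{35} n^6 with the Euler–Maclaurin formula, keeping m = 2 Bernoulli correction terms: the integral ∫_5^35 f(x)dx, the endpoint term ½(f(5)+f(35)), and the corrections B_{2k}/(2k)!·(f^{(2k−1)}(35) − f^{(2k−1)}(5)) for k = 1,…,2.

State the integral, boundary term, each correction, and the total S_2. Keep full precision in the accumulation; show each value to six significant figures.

Integral: ∫_5^35 x^6 dx = 9.19132e+09.
½[f(5) + f(35)] = ½[15625.0 + 1.83827e+09] = 9.19141e+08.
Integral + boundary = 1.01105e+10.
Correction k=1: B_{2}/2! · (f^{(1)}(35) − f^{(1)}(5)) = 1/12 · (3.15131e+08 − 18750.0) = 2.62594e+07.
Running total after k=1: 1.01367e+10.
Correction k=2: B_{4}/4! · (f^{(3)}(35) − f^{(3)}(5)) = −1/720 · (5.14500e+06 − 15000.0) = -7125.00.

S_2 ≈ 1.01367e+10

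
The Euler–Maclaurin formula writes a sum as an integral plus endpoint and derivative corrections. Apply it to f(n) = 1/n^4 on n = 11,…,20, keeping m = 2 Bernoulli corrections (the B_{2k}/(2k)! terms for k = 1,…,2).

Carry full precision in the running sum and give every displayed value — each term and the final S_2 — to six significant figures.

The integral term ∫_11^20 1/x^4 dx = 0.000208772.
Endpoint term: (f(11) + f(20))/2 = (6.83013e-05 + 6.25000e-06)/2 = 3.72757e-05.
Integral + boundary = 0.000246047.
k=1: B_{2}/(2)! × [f^{(1)}(20) − f^{(1)}(11)] = 1/12 × (-1.25000e-06 − (-2.48369e-05)) = 1.96557e-06.
After k=1: 0.000248013.
k=2: B_{4}/(4)! × [f^{(3)}(20) − f^{(3)}(11)] = −1/720 × (-9.37500e-08 − (-6.15790e-06)) = -8.42243e-09.

S_2 ≈ 0.000248004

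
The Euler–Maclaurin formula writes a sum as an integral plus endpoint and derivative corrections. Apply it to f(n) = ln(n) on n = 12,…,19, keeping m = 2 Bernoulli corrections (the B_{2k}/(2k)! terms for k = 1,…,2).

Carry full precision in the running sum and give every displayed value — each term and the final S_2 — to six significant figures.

S_2 ≈ 21.8376

The integral term ∫_12^19 ln(x) dx = 19.1255.
Boundary: ½(f(12) + f(19)) = ½(2.48491 + 2.94444) = 2.71467.
Integral + boundary = 21.8401.
Order-1 term: 1/12 · (0.0526316 − 0.0833333) = -0.00255848.
After k=1: 21.8376.
Order-2 term: −1/720 · (0.000291588 − 0.00115741) = 1.20253e-06.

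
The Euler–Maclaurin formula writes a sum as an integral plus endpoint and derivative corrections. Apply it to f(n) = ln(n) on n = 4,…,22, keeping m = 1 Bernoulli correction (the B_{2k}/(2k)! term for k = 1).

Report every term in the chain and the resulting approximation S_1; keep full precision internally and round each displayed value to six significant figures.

S_1 ≈ 46.6794

The integral term ∫_4^22 ln(x) dx = 44.4578.
Boundary: ½(f(4) + f(22)) = ½(1.38629 + 3.09104) = 2.23867.
So far: 46.6964.
Order-1 term: 1/12 · (0.0454545 − 0.250000) = -0.0170455.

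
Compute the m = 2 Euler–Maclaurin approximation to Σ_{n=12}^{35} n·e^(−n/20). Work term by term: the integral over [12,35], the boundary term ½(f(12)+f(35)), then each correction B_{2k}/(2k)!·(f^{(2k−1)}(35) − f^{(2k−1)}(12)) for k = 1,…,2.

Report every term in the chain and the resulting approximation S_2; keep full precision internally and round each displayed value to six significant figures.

S_2 ≈ 166.393

The integral term ∫_12^35 x·e^(−x/20) dx = 160.088.
Boundary: ½(f(12) + f(35)) = ½(6.58574 + 6.08209) = 6.33391.
Integral + boundary = 166.422.
Order-1 term: 1/12 · (-0.130330 − 0.219525) = -0.0291546.
Running total after k=1: 166.393.
Order-2 term: −1/720 · (0.000543044 − 0.00329287) = 3.81920e-06.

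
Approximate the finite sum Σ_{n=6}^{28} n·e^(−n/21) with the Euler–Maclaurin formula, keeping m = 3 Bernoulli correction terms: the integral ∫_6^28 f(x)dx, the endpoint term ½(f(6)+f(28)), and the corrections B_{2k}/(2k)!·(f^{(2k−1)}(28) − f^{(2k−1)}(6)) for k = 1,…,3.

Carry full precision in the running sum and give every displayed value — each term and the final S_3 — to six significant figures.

S_3 ≈ 160.739

The integral term ∫_6^28 x·e^(−x/21) dx = 154.846.
Boundary: ½(f(6) + f(28)) = ½(4.50886 + 7.38072) = 5.94479.
Integral + boundary = 160.791.
Order-1 term: 1/12 · (-0.0878657 − 0.536769) = -0.0520529.
Partial sum through k=1: 160.739.
Order-2 term: −1/720 · (0.000996210 − 0.00462522) = 5.04030e-06.
Partial sum through k=2: 160.739.
Order-3 term: 1/30240 · (4.96975e-06 − 1.82161e-05) = -4.38039e-10.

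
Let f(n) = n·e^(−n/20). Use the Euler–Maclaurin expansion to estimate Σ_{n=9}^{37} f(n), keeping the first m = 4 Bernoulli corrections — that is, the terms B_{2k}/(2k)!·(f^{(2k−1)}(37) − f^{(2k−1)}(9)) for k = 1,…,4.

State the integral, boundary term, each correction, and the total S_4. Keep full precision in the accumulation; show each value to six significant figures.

The integral term ∫_9^37 x·e^(−x/20) dx = 190.574.
Boundary: ½(f(9) + f(37)) = ½(5.73865 + 5.81778) = 5.77821.
So far: 196.352.
k=1: B_{2}/(2)! × [f^{(1)}(37) − f^{(1)}(9)] = 1/12 × (-0.133652 − 0.350695) = -0.0403623.
Running total after k=1: 196.312.
k=2: B_{4}/(4)! × [f^{(3)}(37) − f^{(3)}(9)] = −1/720 × (0.000452057 − 0.00406488) = 5.01781e-06.
Running total after k=2: 196.312.
k=3: B_{6}/(6)! × [f^{(5)}(37) − f^{(5)}(9)] = 1/30240 × (3.09561e-06 − 1.81326e-05) = -4.97253e-10.
Running total after k=3: 196.312.
k=4: B_{8}/(8)! × [f^{(7)}(37) − f^{(7)}(9)] = −1/1209600 × (1.26527e-08 − 6.52573e-08) = 4.34892e-14.

S_4 ≈ 196.312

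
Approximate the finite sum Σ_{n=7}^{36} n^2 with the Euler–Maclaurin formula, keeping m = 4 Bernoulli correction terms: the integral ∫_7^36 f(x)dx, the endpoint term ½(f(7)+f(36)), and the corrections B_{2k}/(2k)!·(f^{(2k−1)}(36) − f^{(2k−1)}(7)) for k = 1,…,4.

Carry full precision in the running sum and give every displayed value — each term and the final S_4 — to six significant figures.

The integral term ∫_7^36 x^2 dx = 15437.7.
½[f(7) + f(36)] = ½[49.0000 + 1296.00] = 672.500.
Running total after boundary: 16110.2.
k=1: B_{2}/(2)! × [f^{(1)}(36) − f^{(1)}(7)] = 1/12 × (72.0000 − 14.0000) = 4.83333.
After k=1: 16115.0.
k=2: B_{4}/(4)! × [f^{(3)}(36) − f^{(3)}(7)] = −1/720 × (0.00000 − 0.00000) = 0.00000.
After k=2: 16115.0.
k=3: B_{6}/(6)! × [f^{(5)}(36) − f^{(5)}(7)] = 1/30240 × (0.00000 − 0.00000) = 0.00000.
After k=3: 16115.0.
k=4: B_{8}/(8)! × [f^{(7)}(36) − f^{(7)}(7)] = −1/1209600 × (0.00000 − 0.00000) = 0.00000.

S_4 ≈ 16115.0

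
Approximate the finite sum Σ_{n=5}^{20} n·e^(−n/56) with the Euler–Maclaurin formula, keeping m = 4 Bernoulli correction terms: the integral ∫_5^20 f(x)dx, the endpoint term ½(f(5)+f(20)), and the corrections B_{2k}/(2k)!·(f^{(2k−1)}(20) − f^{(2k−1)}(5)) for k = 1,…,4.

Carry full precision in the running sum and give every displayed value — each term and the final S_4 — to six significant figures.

Integral: ∫_5^20 x·e^(−x/56) dx = 146.413.
Boundary: ½(f(5) + f(20)) = ½(4.57292 + 13.9935) = 9.28319.
Running total after boundary: 155.697.
Order-1 term: 1/12 · (0.449789 − 0.832925) = -0.0319280.
Running total after k=1: 155.665.
Order-2 term: −1/720 · (0.000589648 − 0.000848882) = 3.60048e-07.
Running total after k=2: 155.665.
Order-3 term: 1/30240 · (3.30315e-07 − 4.56684e-07) = -4.17889e-12.
Running total after k=3: 155.665.
Order-4 term: −1/1209600 · (1.50703e-10 − 2.04936e-10) = 4.48357e-17.

S_4 ≈ 155.665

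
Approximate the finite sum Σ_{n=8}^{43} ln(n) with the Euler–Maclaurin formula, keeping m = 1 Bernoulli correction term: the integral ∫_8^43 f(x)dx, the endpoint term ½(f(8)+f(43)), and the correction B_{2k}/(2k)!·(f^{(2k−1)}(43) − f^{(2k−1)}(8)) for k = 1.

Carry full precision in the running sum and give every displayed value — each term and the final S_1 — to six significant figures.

∫_8^43 ln(x) dx evaluates to 110.096.
Endpoint term: (f(8) + f(43))/2 = (2.07944 + 3.76120)/2 = 2.92032.
Integral + boundary = 113.016.
k=1: B_{2}/(2)! × [f^{(1)}(43) − f^{(1)}(8)] = 1/12 × (0.0232558 − 0.125000) = -0.00847868.

S_1 ≈ 113.008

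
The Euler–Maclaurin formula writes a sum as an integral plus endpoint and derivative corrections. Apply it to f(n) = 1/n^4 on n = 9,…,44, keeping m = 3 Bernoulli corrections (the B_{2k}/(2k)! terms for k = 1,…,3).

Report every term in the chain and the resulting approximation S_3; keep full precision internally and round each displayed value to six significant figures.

S_3 ≈ 0.000535284

∫_9^44 1/x^4 dx evaluates to 0.000453334.
Endpoint term: (f(9) + f(44))/2 = (0.000152416 + 2.66802e-07)/2 = 7.63413e-05.
Integral + boundary = 0.000529676.
Correction k=1: B_{2}/2! · (f^{(1)}(44) − f^{(1)}(9)) = 1/12 · (-2.42547e-08 − (-6.77404e-05)) = 5.64301e-06.
After k=1: 0.000535319.
Correction k=2: B_{4}/4! · (f^{(3)}(44) − f^{(3)}(9)) = −1/720 · (-3.75848e-10 − (-2.50890e-05)) = -3.48453e-08.
After k=2: 0.000535284.
Correction k=3: B_{6}/6! · (f^{(5)}(44) − f^{(5)}(9)) = 1/30240 · (-1.08716e-11 − (-1.73455e-05)) = 5.73594e-10.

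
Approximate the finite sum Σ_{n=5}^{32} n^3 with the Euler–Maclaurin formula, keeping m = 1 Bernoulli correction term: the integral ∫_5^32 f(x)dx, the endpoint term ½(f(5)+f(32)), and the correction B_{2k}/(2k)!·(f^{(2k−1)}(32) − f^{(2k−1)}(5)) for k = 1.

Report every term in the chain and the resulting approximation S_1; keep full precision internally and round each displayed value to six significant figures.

∫_5^32 x^3 dx evaluates to 261988.
Endpoint term: (f(5) + f(32))/2 = (125.000 + 32768.0)/2 = 16446.5.
So far: 278434.
Correction k=1: B_{2}/2! · (f^{(1)}(32) − f^{(1)}(5)) = 1/12 · (3072.00 − 75.0000) = 249.750.

S_1 ≈ 278684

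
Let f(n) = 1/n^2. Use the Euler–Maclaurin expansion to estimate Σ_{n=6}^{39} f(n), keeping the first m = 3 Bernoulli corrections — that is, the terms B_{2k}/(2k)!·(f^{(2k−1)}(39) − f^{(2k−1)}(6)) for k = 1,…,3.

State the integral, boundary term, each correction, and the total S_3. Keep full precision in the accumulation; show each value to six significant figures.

S_3 ≈ 0.156008

The integral term ∫_6^39 1/x^2 dx = 0.141026.
Endpoint term: (f(6) + f(39))/2 = (0.0277778 + 0.000657462)/2 = 0.0142176.
Integral + boundary = 0.155243.
Correction k=1: B_{2}/2! · (f^{(1)}(39) − f^{(1)}(6)) = 1/12 · (-3.37160e-05 − (-0.00925926)) = 0.000768795.
After k=1: 0.156012.
Correction k=2: B_{4}/4! · (f^{(3)}(39) − f^{(3)}(6)) = −1/720 · (-2.66004e-07 − (-0.00308642)) = -4.28632e-06.
After k=2: 0.156008.
Correction k=3: B_{6}/6! · (f^{(5)}(39) − f^{(5)}(6)) = 1/30240 · (-5.24663e-09 − (-0.00257202)) = 8.50533e-08.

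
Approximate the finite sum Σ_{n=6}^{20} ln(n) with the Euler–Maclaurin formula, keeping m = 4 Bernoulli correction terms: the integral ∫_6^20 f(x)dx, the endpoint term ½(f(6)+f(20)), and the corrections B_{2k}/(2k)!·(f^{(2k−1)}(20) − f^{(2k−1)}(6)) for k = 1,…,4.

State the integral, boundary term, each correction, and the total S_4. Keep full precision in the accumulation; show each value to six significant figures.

S_4 ≈ 37.5481

The integral term ∫_6^20 ln(x) dx = 35.1641.
Boundary: ½(f(6) + f(20)) = ½(1.79176 + 2.99573) = 2.39375.
So far: 37.5578.
Order-1 term: 1/12 · (0.0500000 − 0.166667) = -0.00972222.
After k=1: 37.5481.
Order-2 term: −1/720 · (0.000250000 − 0.00925926) = 1.25129e-05.
After k=2: 37.5481.
Order-3 term: 1/30240 · (7.50000e-06 − 0.00308642) = -1.01816e-07.
After k=3: 37.5481.
Order-4 term: −1/1209600 · (5.62500e-07 − 0.00257202) = 2.12587e-09.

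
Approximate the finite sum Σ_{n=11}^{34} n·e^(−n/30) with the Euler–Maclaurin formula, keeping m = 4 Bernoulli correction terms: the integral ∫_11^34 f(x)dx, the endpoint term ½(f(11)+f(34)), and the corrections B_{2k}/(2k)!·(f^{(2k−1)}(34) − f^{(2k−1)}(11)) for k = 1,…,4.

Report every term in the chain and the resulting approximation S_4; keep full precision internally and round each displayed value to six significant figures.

S_4 ≈ 243.525

Integral: ∫_11^34 x·e^(−x/30) dx = 234.280.
Boundary: ½(f(11) + f(34)) = ½(7.62345 + 10.9466) = 9.28501.
Integral + boundary = 243.565.
k=1: B_{2}/(2)! × [f^{(1)}(34) − f^{(1)}(11)] = 1/12 × (-0.0429278 − 0.438926) = -0.0401545.
Partial sum through k=1: 243.525.
k=2: B_{4}/(4)! × [f^{(3)}(34) − f^{(3)}(11)] = −1/720 × (0.000667765 − 0.00202779) = 1.88892e-06.
Partial sum through k=2: 243.525.
k=3: B_{6}/(6)! × [f^{(5)}(34) − f^{(5)}(11)] = 1/30240 × (1.53692e-06 − 3.96431e-06) = -8.02707e-11.
Partial sum through k=3: 243.525.
k=4: B_{8}/(8)! × [f^{(7)}(34) − f^{(7)}(11)] = −1/1209600 × (2.59098e-09 − 6.30613e-09) = 3.07139e-15.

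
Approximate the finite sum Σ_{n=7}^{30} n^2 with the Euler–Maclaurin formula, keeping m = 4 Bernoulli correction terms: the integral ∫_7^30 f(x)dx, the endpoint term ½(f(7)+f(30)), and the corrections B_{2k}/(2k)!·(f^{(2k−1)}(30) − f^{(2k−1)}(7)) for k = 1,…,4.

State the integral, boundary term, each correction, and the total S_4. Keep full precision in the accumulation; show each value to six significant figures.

The integral term ∫_7^30 x^2 dx = 8885.67.
Endpoint term: (f(7) + f(30))/2 = (49.0000 + 900.000)/2 = 474.500.
Integral + boundary = 9360.17.
k=1: B_{2}/(2)! × [f^{(1)}(30) − f^{(1)}(7)] = 1/12 × (60.0000 − 14.0000) = 3.83333.
Running total after k=1: 9364.00.
k=2: B_{4}/(4)! × [f^{(3)}(30) − f^{(3)}(7)] = −1/720 × (0.00000 − 0.00000) = 0.00000.
Running total after k=2: 9364.00.
k=3: B_{6}/(6)! × [f^{(5)}(30) − f^{(5)}(7)] = 1/30240 × (0.00000 − 0.00000) = 0.00000.
Running total after k=3: 9364.00.
k=4: B_{8}/(8)! × [f^{(7)}(30) − f^{(7)}(7)] = −1/1209600 × (0.00000 − 0.00000) = 0.00000.

S_4 ≈ 9364.00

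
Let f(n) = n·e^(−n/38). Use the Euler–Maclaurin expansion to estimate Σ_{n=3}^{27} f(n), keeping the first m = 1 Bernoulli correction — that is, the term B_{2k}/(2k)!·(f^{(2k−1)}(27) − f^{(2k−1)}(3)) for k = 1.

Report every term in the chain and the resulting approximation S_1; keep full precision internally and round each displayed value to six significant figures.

Integral: ∫_3^27 x·e^(−x/38) dx = 226.008.
Endpoint term: (f(3) + f(27))/2 = (2.77227 + 13.2674)/2 = 8.01984.
So far: 234.028.
Order-1 term: 1/12 · (0.142243 − 0.851134) = -0.0590743.

S_1 ≈ 233.969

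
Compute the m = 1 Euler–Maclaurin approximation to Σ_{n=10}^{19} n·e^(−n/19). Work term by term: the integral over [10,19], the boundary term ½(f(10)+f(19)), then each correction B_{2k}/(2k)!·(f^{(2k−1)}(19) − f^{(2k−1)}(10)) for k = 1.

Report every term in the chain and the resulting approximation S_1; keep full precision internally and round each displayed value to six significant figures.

The integral term ∫_10^19 x·e^(−x/19) dx = 59.9095.
Endpoint term: (f(10) + f(19))/2 = (5.90778 + 6.98971)/2 = 6.44874.
So far: 66.3582.
Correction k=1: B_{2}/2! · (f^{(1)}(19) − f^{(1)}(10)) = 1/12 · (0.00000 − 0.279842) = -0.0233202.

S_1 ≈ 66.3349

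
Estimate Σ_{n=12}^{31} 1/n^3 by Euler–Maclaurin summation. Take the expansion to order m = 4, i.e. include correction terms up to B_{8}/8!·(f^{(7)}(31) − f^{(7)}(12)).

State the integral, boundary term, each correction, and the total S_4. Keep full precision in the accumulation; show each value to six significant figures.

S_4 ≈ 0.00326982

Integral: ∫_12^31 1/x^3 dx = 0.00295193.
Endpoint term: (f(12) + f(31))/2 = (0.000578704 + 3.35672e-05)/2 = 0.000306135.
Running total after boundary: 0.00325807.
Correction k=1: B_{2}/2! · (f^{(1)}(31) − f^{(1)}(12)) = 1/12 · (-3.24844e-06 − (-0.000144676)) = 1.17856e-05.
Partial sum through k=1: 0.00326985.
Correction k=2: B_{4}/4! · (f^{(3)}(31) − f^{(3)}(12)) = −1/720 · (-6.76054e-08 − (-2.00939e-05)) = -2.78143e-08.
Partial sum through k=2: 0.00326982.
Correction k=3: B_{6}/6! · (f^{(5)}(31) − f^{(5)}(12)) = 1/30240 · (-2.95466e-09 − (-5.86071e-06)) = 1.93709e-10.
Partial sum through k=3: 0.00326982.
Correction k=4: B_{8}/8! · (f^{(7)}(31) − f^{(7)}(12)) = −1/1209600 · (-2.21369e-10 − (-2.93036e-06)) = -2.42240e-12.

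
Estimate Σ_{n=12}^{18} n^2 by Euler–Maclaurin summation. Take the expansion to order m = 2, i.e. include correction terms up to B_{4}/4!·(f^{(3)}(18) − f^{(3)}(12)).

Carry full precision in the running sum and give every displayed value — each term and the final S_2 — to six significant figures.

S_2 ≈ 1603.00

∫_12^18 x^2 dx evaluates to 1368.00.
Boundary: ½(f(12) + f(18)) = ½(144.000 + 324.000) = 234.000.
Integral + boundary = 1602.00.
k=1: B_{2}/(2)! × [f^{(1)}(18) − f^{(1)}(12)] = 1/12 × (36.0000 − 24.0000) = 1.00000.
Running total after k=1: 1603.00.
k=2: B_{4}/(4)! × [f^{(3)}(18) − f^{(3)}(12)] = −1/720 × (0.00000 − 0.00000) = 0.00000.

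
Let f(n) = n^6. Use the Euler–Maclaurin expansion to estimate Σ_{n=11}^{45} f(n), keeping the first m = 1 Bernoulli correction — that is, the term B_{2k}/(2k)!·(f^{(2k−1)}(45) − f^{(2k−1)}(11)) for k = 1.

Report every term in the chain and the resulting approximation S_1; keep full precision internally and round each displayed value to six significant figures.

S_1 ≈ 5.76235e+10

Integral: ∫_11^45 x^6 dx = 5.33786e+10.
Boundary: ½(f(11) + f(45)) = ½(1.77156e+06 + 8.30377e+09) = 4.15277e+09.
So far: 5.75313e+10.
Correction k=1: B_{2}/2! · (f^{(1)}(45) − f^{(1)}(11)) = 1/12 · (1.10717e+09 − 966306) = 9.21835e+07.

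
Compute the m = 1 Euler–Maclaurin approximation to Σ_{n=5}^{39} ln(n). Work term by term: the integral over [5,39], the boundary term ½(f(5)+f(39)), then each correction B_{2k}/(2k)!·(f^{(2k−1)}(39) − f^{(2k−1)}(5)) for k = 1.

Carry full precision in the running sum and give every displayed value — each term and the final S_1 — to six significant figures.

S_1 ≈ 103.454

Integral: ∫_5^39 ln(x) dx = 100.832.
Boundary: ½(f(5) + f(39)) = ½(1.60944 + 3.66356) = 2.63650.
So far: 103.468.
Correction k=1: B_{2}/2! · (f^{(1)}(39) − f^{(1)}(5)) = 1/12 · (0.0256410 − 0.200000) = -0.0145299.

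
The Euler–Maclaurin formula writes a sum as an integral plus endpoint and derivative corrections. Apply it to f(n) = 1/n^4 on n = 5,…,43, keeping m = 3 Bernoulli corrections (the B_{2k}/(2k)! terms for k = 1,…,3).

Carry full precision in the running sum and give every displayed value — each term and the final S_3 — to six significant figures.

S_3 ≈ 0.00356727

The integral term ∫_5^43 1/x^4 dx = 0.00266247.
Endpoint term: (f(5) + f(43))/2 = (0.00160000 + 2.92500e-07)/2 = 0.000800146.
Running total after boundary: 0.00346262.
k=1: B_{2}/(2)! × [f^{(1)}(43) − f^{(1)}(5)] = 1/12 × (-2.72093e-08 − (-0.00128000)) = 0.000106664.
Running total after k=1: 0.00356928.
k=2: B_{4}/(4)! × [f^{(3)}(43) − f^{(3)}(5)] = −1/720 × (-4.41471e-10 − (-0.00153600)) = -2.13333e-06.
Running total after k=2: 0.00356715.
k=3: B_{6}/(6)! × [f^{(5)}(43) − f^{(5)}(5)] = 1/30240 × (-1.33707e-11 − (-0.00344064)) = 1.13778e-07.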